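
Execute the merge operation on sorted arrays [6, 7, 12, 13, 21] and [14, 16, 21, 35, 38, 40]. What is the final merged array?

Merging process:

Compare 6 vs 14: take 6 from left. Merged: [6]
Compare 7 vs 14: take 7 from left. Merged: [6, 7]
Compare 12 vs 14: take 12 from left. Merged: [6, 7, 12]
Compare 13 vs 14: take 13 from left. Merged: [6, 7, 12, 13]
Compare 21 vs 14: take 14 from right. Merged: [6, 7, 12, 13, 14]
Compare 21 vs 16: take 16 from right. Merged: [6, 7, 12, 13, 14, 16]
Compare 21 vs 21: take 21 from left. Merged: [6, 7, 12, 13, 14, 16, 21]
Append remaining from right: [21, 35, 38, 40]. Merged: [6, 7, 12, 13, 14, 16, 21, 21, 35, 38, 40]

Final merged array: [6, 7, 12, 13, 14, 16, 21, 21, 35, 38, 40]
Total comparisons: 7

The merged array is [6, 7, 12, 13, 14, 16, 21, 21, 35, 38, 40], requiring 7 comparisons. The merge step runs in O(n) time where n is the total number of elements.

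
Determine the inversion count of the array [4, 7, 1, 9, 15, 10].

Finding inversions in [4, 7, 1, 9, 15, 10]:

(0, 2): arr[0]=4 > arr[2]=1
(1, 2): arr[1]=7 > arr[2]=1
(4, 5): arr[4]=15 > arr[5]=10

Total inversions: 3

The array has 3 inversion(s): (0,2), (1,2), (4,5). Each pair (i,j) satisfies i < j and arr[i] > arr[j].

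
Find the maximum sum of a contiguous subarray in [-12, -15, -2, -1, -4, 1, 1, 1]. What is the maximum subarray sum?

Using Kadane's algorithm on [-12, -15, -2, -1, -4, 1, 1, 1]:

Scanning through the array:
Position 1 (value -15): max_ending_here = -15, max_so_far = -12
Position 2 (value -2): max_ending_here = -2, max_so_far = -2
Position 3 (value -1): max_ending_here = -1, max_so_far = -1
Position 4 (value -4): max_ending_here = -4, max_so_far = -1
Position 5 (value 1): max_ending_here = 1, max_so_far = 1
Position 6 (value 1): max_ending_here = 2, max_so_far = 2
Position 7 (value 1): max_ending_here = 3, max_so_far = 3

Maximum subarray: [1, 1, 1]
Maximum sum: 3

The maximum subarray is [1, 1, 1] with sum 3. This subarray runs from index 5 to index 7.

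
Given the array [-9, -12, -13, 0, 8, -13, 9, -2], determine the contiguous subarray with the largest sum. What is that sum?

Using Kadane's algorithm on [-9, -12, -13, 0, 8, -13, 9, -2]:

Scanning through the array:
Position 1 (value -12): max_ending_here = -12, max_so_far = -9
Position 2 (value -13): max_ending_here = -13, max_so_far = -9
Position 3 (value 0): max_ending_here = 0, max_so_far = 0
Position 4 (value 8): max_ending_here = 8, max_so_far = 8
Position 5 (value -13): max_ending_here = -5, max_so_far = 8
Position 6 (value 9): max_ending_here = 9, max_so_far = 9
Position 7 (value -2): max_ending_here = 7, max_so_far = 9

Maximum subarray: [9]
Maximum sum: 9

The maximum subarray is [9] with sum 9. This subarray runs from index 6 to index 6.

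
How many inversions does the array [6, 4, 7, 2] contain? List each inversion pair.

Finding inversions in [6, 4, 7, 2]:

(0, 1): arr[0]=6 > arr[1]=4
(0, 3): arr[0]=6 > arr[3]=2
(1, 3): arr[1]=4 > arr[3]=2
(2, 3): arr[2]=7 > arr[3]=2

Total inversions: 4

The array has 4 inversion(s): (0,1), (0,3), (1,3), (2,3). Each pair (i,j) satisfies i < j and arr[i] > arr[j].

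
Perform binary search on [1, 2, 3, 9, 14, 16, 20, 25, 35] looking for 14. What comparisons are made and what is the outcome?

Binary search for 14 in [1, 2, 3, 9, 14, 16, 20, 25, 35]:

lo=0, hi=8, mid=4, arr[mid]=14 -> Found target at index 4!

Binary search finds 14 at index 4 after 1 comparisons. The search repeatedly halves the search space by comparing with the middle element.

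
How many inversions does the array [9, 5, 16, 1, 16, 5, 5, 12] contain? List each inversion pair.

Finding inversions in [9, 5, 16, 1, 16, 5, 5, 12]:

(0, 1): arr[0]=9 > arr[1]=5
(0, 3): arr[0]=9 > arr[3]=1
(0, 5): arr[0]=9 > arr[5]=5
(0, 6): arr[0]=9 > arr[6]=5
(1, 3): arr[1]=5 > arr[3]=1
(2, 3): arr[2]=16 > arr[3]=1
(2, 5): arr[2]=16 > arr[5]=5
(2, 6): arr[2]=16 > arr[6]=5
(2, 7): arr[2]=16 > arr[7]=12
(4, 5): arr[4]=16 > arr[5]=5
(4, 6): arr[4]=16 > arr[6]=5
(4, 7): arr[4]=16 > arr[7]=12

Total inversions: 12

The array has 12 inversion(s): (0,1), (0,3), (0,5), (0,6), (1,3), (2,3), (2,5), (2,6), (2,7), (4,5), (4,6), (4,7). Each pair (i,j) satisfies i < j and arr[i] > arr[j].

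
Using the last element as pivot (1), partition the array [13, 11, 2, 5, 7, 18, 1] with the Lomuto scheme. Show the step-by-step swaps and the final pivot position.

Lomuto partition with pivot = 1:

Initial array: [13, 11, 2, 5, 7, 18, 1]

arr[0]=13 > 1: no swap
arr[1]=11 > 1: no swap
arr[2]=2 > 1: no swap
arr[3]=5 > 1: no swap
arr[4]=7 > 1: no swap
arr[5]=18 > 1: no swap

Place pivot at position 0: [1, 11, 2, 5, 7, 18, 13]
Pivot position: 0

After partitioning with pivot 1, the array becomes [1, 11, 2, 5, 7, 18, 13]. The pivot is placed at index 0. All elements to the left of the pivot are <= 1, and all elements to the right are > 1.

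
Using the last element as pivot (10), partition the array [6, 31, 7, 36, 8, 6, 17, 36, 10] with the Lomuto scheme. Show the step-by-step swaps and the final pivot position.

Lomuto partition with pivot = 10:

Initial array: [6, 31, 7, 36, 8, 6, 17, 36, 10]

arr[0]=6 <= 10: swap with position 0, array becomes [6, 31, 7, 36, 8, 6, 17, 36, 10]
arr[1]=31 > 10: no swap
arr[2]=7 <= 10: swap with position 1, array becomes [6, 7, 31, 36, 8, 6, 17, 36, 10]
arr[3]=36 > 10: no swap
arr[4]=8 <= 10: swap with position 2, array becomes [6, 7, 8, 36, 31, 6, 17, 36, 10]
arr[5]=6 <= 10: swap with position 3, array becomes [6, 7, 8, 6, 31, 36, 17, 36, 10]
arr[6]=17 > 10: no swap
arr[7]=36 > 10: no swap

Place pivot at position 4: [6, 7, 8, 6, 10, 36, 17, 36, 31]
Pivot position: 4

After partitioning with pivot 10, the array becomes [6, 7, 8, 6, 10, 36, 17, 36, 31]. The pivot is placed at index 4. All elements to the left of the pivot are <= 10, and all elements to the right are > 10.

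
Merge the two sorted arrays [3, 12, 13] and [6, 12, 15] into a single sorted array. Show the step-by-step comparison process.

Merging process:

Compare 3 vs 6: take 3 from left. Merged: [3]
Compare 12 vs 6: take 6 from right. Merged: [3, 6]
Compare 12 vs 12: take 12 from left. Merged: [3, 6, 12]
Compare 13 vs 12: take 12 from right. Merged: [3, 6, 12, 12]
Compare 13 vs 15: take 13 from left. Merged: [3, 6, 12, 12, 13]
Append remaining from right: [15]. Merged: [3, 6, 12, 12, 13, 15]

Final merged array: [3, 6, 12, 12, 13, 15]
Total comparisons: 5

The merged array is [3, 6, 12, 12, 13, 15], requiring 5 comparisons. The merge step runs in O(n) time where n is the total number of elements.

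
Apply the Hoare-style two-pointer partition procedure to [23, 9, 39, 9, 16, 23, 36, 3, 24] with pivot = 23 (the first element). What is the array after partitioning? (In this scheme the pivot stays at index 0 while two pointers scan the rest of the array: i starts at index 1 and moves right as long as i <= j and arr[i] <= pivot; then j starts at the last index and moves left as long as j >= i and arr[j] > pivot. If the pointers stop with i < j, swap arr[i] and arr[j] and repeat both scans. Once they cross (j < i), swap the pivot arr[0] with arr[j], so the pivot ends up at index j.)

Hoare-style two-pointer partition with pivot = 23:

Initial array: [23, 9, 39, 9, 16, 23, 36, 3, 24]

Pointers start at i = 1, j = 8.
i stops at index 2 (arr[2]=39 > 23), j stops at index 7 (arr[7]=3 <= 23): swap arr[2] and arr[7], array becomes [23, 9, 3, 9, 16, 23, 36, 39, 24]
i ends at 6, j ends at 5: the pointers have crossed (j < i), so scanning stops.

Swap pivot arr[0] with arr[5] to place pivot at position 5: [23, 9, 3, 9, 16, 23, 36, 39, 24]
Pivot position: 5

After partitioning with pivot 23, the array becomes [23, 9, 3, 9, 16, 23, 36, 39, 24]. The pivot is placed at index 5. All elements to the left of the pivot are <= 23, and all elements to the right are > 23.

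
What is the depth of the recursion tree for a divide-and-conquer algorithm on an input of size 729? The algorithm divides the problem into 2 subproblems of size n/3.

For divide and conquer with division factor 3:

Problem sizes at each level:
Level 0: 729
Level 1: 243
Level 2: 81
Level 3: 27
Level 4: 9
Level 5: 3
Level 6: 1

The root is level 0 and the size-1 base case is level 6 (the tree spans levels 0 through 6, i.e. 7 levels counting the root), so the depth is the number of divisions: log_3(729) = 6

The recursion tree depth is log_3(729) = 6. At each level, the problem size is divided by 3, so it takes 6 divisions to reduce to a base case of size 1. The algorithm makes 2 recursive calls at each level.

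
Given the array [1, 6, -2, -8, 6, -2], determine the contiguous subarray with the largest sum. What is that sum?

Using Kadane's algorithm on [1, 6, -2, -8, 6, -2]:

Scanning through the array:
Position 1 (value 6): max_ending_here = 7, max_so_far = 7
Position 2 (value -2): max_ending_here = 5, max_so_far = 7
Position 3 (value -8): max_ending_here = -3, max_so_far = 7
Position 4 (value 6): max_ending_here = 6, max_so_far = 7
Position 5 (value -2): max_ending_here = 4, max_so_far = 7

Maximum subarray: [1, 6]
Maximum sum: 7

The maximum subarray is [1, 6] with sum 7. This subarray runs from index 0 to index 1.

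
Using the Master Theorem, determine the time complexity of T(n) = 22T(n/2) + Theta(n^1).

Master Theorem for T(n) = 22T(n/2) + O(n^1):

a = 22, b = 2, c = 1
log_b(a) = log_2(22) = 4.4594

Case 1: c = 1 < log_2(22) = 4.4594
T(n) = O(n^(log_2 22))

For T(n) = 22T(n/2) + O(n^1): log_2(22) = 4.4594. This is Case 1 of the Master Theorem (c < log_b(a), work dominated by leaves), giving O(n^(log_2 22)).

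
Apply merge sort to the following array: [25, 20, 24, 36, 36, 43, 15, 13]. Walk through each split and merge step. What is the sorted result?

Merge sort trace:

Split: [25, 20, 24, 36, 36, 43, 15, 13] -> [25, 20, 24, 36] and [36, 43, 15, 13]
  Split: [25, 20, 24, 36] -> [25, 20] and [24, 36]
    Split: [25, 20] -> [25] and [20]
    Merge: [25] + [20] -> [20, 25]
    Split: [24, 36] -> [24] and [36]
    Merge: [24] + [36] -> [24, 36]
  Merge: [20, 25] + [24, 36] -> [20, 24, 25, 36]
  Split: [36, 43, 15, 13] -> [36, 43] and [15, 13]
    Split: [36, 43] -> [36] and [43]
    Merge: [36] + [43] -> [36, 43]
    Split: [15, 13] -> [15] and [13]
    Merge: [15] + [13] -> [13, 15]
  Merge: [36, 43] + [13, 15] -> [13, 15, 36, 43]
Merge: [20, 24, 25, 36] + [13, 15, 36, 43] -> [13, 15, 20, 24, 25, 36, 36, 43]

Final sorted array: [13, 15, 20, 24, 25, 36, 36, 43]

The merge sort proceeds by recursively splitting the array and merging sorted halves.
After all merges, the sorted array is [13, 15, 20, 24, 25, 36, 36, 43].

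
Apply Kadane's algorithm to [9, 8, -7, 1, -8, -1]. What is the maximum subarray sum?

Using Kadane's algorithm on [9, 8, -7, 1, -8, -1]:

Scanning through the array:
Position 1 (value 8): max_ending_here = 17, max_so_far = 17
Position 2 (value -7): max_ending_here = 10, max_so_far = 17
Position 3 (value 1): max_ending_here = 11, max_so_far = 17
Position 4 (value -8): max_ending_here = 3, max_so_far = 17
Position 5 (value -1): max_ending_here = 2, max_so_far = 17

Maximum subarray: [9, 8]
Maximum sum: 17

The maximum subarray is [9, 8] with sum 17. This subarray runs from index 0 to index 1.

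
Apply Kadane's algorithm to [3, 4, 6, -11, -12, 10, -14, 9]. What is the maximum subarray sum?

Using Kadane's algorithm on [3, 4, 6, -11, -12, 10, -14, 9]:

Scanning through the array:
Position 1 (value 4): max_ending_here = 7, max_so_far = 7
Position 2 (value 6): max_ending_here = 13, max_so_far = 13
Position 3 (value -11): max_ending_here = 2, max_so_far = 13
Position 4 (value -12): max_ending_here = -10, max_so_far = 13
Position 5 (value 10): max_ending_here = 10, max_so_far = 13
Position 6 (value -14): max_ending_here = -4, max_so_far = 13
Position 7 (value 9): max_ending_here = 9, max_so_far = 13

Maximum subarray: [3, 4, 6]
Maximum sum: 13

The maximum subarray is [3, 4, 6] with sum 13. This subarray runs from index 0 to index 2.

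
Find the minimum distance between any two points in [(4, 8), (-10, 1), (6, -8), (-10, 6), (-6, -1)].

Computing all pairwise distances among 5 points:

d((4, 8), (-10, 1)) = 15.6525
d((4, 8), (6, -8)) = 16.1245
d((4, 8), (-10, 6)) = 14.1421
d((4, 8), (-6, -1)) = 13.4536
d((-10, 1), (6, -8)) = 18.3576
d((-10, 1), (-10, 6)) = 5.0
d((-10, 1), (-6, -1)) = 4.4721 <-- minimum
d((6, -8), (-10, 6)) = 21.2603
d((6, -8), (-6, -1)) = 13.8924
d((-10, 6), (-6, -1)) = 8.0623

Closest pair: (-10, 1) and (-6, -1) with distance 4.4721

The closest pair is (-10, 1) and (-6, -1) with Euclidean distance 4.4721. For 5 points, brute-force pairwise comparison is shown above. For large n, the divide-and-conquer algorithm (sort by x, recurse on halves, check the dividing strip) achieves O(n log n).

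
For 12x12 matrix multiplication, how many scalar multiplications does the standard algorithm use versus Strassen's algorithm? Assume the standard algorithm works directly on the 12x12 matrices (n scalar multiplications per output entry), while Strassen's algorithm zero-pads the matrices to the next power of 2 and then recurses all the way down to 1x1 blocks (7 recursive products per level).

Matrix multiplication for 12x12 matrices:

Strassen's algorithm requires power-of-2 dimensions. Pad 12x12 to 16x16 (next power of 2).

Standard algorithm: 12^3 = 1728 multiplications
Strassen's algorithm: 7^(log2(16)) = 7^4 = 2401 multiplications
Difference: 1728 - 2401 = -673 (Strassen uses MORE here due to padding overhead — for small or just-over-power-of-2 n, padding can outweigh the per-level savings)

Standard: 1728 multiplications (12^3). Strassen: 2401 multiplications (7^4, after padding to 16x16). Strassen reduces 8 recursive multiplications to 7 at each level.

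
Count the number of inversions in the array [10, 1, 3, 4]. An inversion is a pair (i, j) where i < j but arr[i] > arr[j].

Finding inversions in [10, 1, 3, 4]:

(0, 1): arr[0]=10 > arr[1]=1
(0, 2): arr[0]=10 > arr[2]=3
(0, 3): arr[0]=10 > arr[3]=4

Total inversions: 3

The array has 3 inversion(s): (0,1), (0,2), (0,3). Each pair (i,j) satisfies i < j and arr[i] > arr[j].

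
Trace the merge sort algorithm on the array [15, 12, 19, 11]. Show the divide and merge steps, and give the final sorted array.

Merge sort trace:

Split: [15, 12, 19, 11] -> [15, 12] and [19, 11]
  Split: [15, 12] -> [15] and [12]
  Merge: [15] + [12] -> [12, 15]
  Split: [19, 11] -> [19] and [11]
  Merge: [19] + [11] -> [11, 19]
Merge: [12, 15] + [11, 19] -> [11, 12, 15, 19]

Final sorted array: [11, 12, 15, 19]

The merge sort proceeds by recursively splitting the array and merging sorted halves.
After all merges, the sorted array is [11, 12, 15, 19].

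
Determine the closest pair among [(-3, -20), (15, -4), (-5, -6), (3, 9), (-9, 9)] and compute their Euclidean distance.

Computing all pairwise distances among 5 points:

d((-3, -20), (15, -4)) = 24.0832
d((-3, -20), (-5, -6)) = 14.1421
d((-3, -20), (3, 9)) = 29.6142
d((-3, -20), (-9, 9)) = 29.6142
d((15, -4), (-5, -6)) = 20.0998
d((15, -4), (3, 9)) = 17.6918
d((15, -4), (-9, 9)) = 27.2947
d((-5, -6), (3, 9)) = 17.0
d((-5, -6), (-9, 9)) = 15.5242
d((3, 9), (-9, 9)) = 12.0 <-- minimum

Closest pair: (3, 9) and (-9, 9) with distance 12.0

The closest pair is (3, 9) and (-9, 9) with Euclidean distance 12.0. For 5 points, brute-force pairwise comparison is shown above. For large n, the divide-and-conquer algorithm (sort by x, recurse on halves, check the dividing strip) achieves O(n log n).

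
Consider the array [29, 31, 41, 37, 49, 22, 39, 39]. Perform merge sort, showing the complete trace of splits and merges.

Merge sort trace:

Split: [29, 31, 41, 37, 49, 22, 39, 39] -> [29, 31, 41, 37] and [49, 22, 39, 39]
  Split: [29, 31, 41, 37] -> [29, 31] and [41, 37]
    Split: [29, 31] -> [29] and [31]
    Merge: [29] + [31] -> [29, 31]
    Split: [41, 37] -> [41] and [37]
    Merge: [41] + [37] -> [37, 41]
  Merge: [29, 31] + [37, 41] -> [29, 31, 37, 41]
  Split: [49, 22, 39, 39] -> [49, 22] and [39, 39]
    Split: [49, 22] -> [49] and [22]
    Merge: [49] + [22] -> [22, 49]
    Split: [39, 39] -> [39] and [39]
    Merge: [39] + [39] -> [39, 39]
  Merge: [22, 49] + [39, 39] -> [22, 39, 39, 49]
Merge: [29, 31, 37, 41] + [22, 39, 39, 49] -> [22, 29, 31, 37, 39, 39, 41, 49]

Final sorted array: [22, 29, 31, 37, 39, 39, 41, 49]

The merge sort proceeds by recursively splitting the array and merging sorted halves.
After all merges, the sorted array is [22, 29, 31, 37, 39, 39, 41, 49].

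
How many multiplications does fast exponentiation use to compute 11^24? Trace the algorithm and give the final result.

Computing 11^24 by squaring (build up from 11^1; each line after the first costs one multiplication):

11^1 = 11
11^2 = (11^1)^2 = 11^2 = 121
11^3 = 11 * 11^2 = 11 * 121 = 1331
11^6 = (11^3)^2 = 1331^2 = 1771561
11^12 = (11^6)^2 = 1771561^2 = 3138428376721
11^24 = (11^12)^2 = 3138428376721^2 = 9849732675807611094711841

Result: 9849732675807611094711841
Multiplications needed: 5 (5 lines after 11^1)

11^24 = 9849732675807611094711841. Using exponentiation by squaring, this requires 5 multiplications. The key idea: if the exponent is even, square the half-power; if odd, multiply by the base once.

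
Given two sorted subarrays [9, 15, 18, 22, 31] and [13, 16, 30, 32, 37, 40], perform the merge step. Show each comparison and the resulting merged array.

Merging process:

Compare 9 vs 13: take 9 from left. Merged: [9]
Compare 15 vs 13: take 13 from right. Merged: [9, 13]
Compare 15 vs 16: take 15 from left. Merged: [9, 13, 15]
Compare 18 vs 16: take 16 from right. Merged: [9, 13, 15, 16]
Compare 18 vs 30: take 18 from left. Merged: [9, 13, 15, 16, 18]
Compare 22 vs 30: take 22 from left. Merged: [9, 13, 15, 16, 18, 22]
Compare 31 vs 30: take 30 from right. Merged: [9, 13, 15, 16, 18, 22, 30]
Compare 31 vs 32: take 31 from left. Merged: [9, 13, 15, 16, 18, 22, 30, 31]
Append remaining from right: [32, 37, 40]. Merged: [9, 13, 15, 16, 18, 22, 30, 31, 32, 37, 40]

Final merged array: [9, 13, 15, 16, 18, 22, 30, 31, 32, 37, 40]
Total comparisons: 8

The merged array is [9, 13, 15, 16, 18, 22, 30, 31, 32, 37, 40], requiring 8 comparisons. The merge step runs in O(n) time where n is the total number of elements.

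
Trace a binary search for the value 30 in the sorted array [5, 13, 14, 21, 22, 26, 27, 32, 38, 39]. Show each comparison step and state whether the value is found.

Binary search for 30 in [5, 13, 14, 21, 22, 26, 27, 32, 38, 39]:

lo=0, hi=9, mid=4, arr[mid]=22 -> 22 < 30, search right half
lo=5, hi=9, mid=7, arr[mid]=32 -> 32 > 30, search left half
lo=5, hi=6, mid=5, arr[mid]=26 -> 26 < 30, search right half
lo=6, hi=6, mid=6, arr[mid]=27 -> 27 < 30, search right half
lo=7 > hi=6, target 30 not found

Binary search determines that 30 is not in the array after 4 comparisons. The search space was exhausted without finding the target.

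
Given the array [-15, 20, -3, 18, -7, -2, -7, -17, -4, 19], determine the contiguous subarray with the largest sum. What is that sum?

Using Kadane's algorithm on [-15, 20, -3, 18, -7, -2, -7, -17, -4, 19]:

Scanning through the array:
Position 1 (value 20): max_ending_here = 20, max_so_far = 20
Position 2 (value -3): max_ending_here = 17, max_so_far = 20
Position 3 (value 18): max_ending_here = 35, max_so_far = 35
Position 4 (value -7): max_ending_here = 28, max_so_far = 35
Position 5 (value -2): max_ending_here = 26, max_so_far = 35
Position 6 (value -7): max_ending_here = 19, max_so_far = 35
Position 7 (value -17): max_ending_here = 2, max_so_far = 35
Position 8 (value -4): max_ending_here = -2, max_so_far = 35
Position 9 (value 19): max_ending_here = 19, max_so_far = 35

Maximum subarray: [20, -3, 18]
Maximum sum: 35

The maximum subarray is [20, -3, 18] with sum 35. This subarray runs from index 1 to index 3.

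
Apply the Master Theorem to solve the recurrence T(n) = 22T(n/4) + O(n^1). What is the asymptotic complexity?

Master Theorem for T(n) = 22T(n/4) + O(n^1):

a = 22, b = 4, c = 1
log_b(a) = log_4(22) = 2.2297

Case 1: c = 1 < log_4(22) = 2.2297
T(n) = O(n^(log_4 22))

For T(n) = 22T(n/4) + O(n^1): log_4(22) = 2.2297. This is Case 1 of the Master Theorem (c < log_b(a), work dominated by leaves), giving O(n^(log_4 22)).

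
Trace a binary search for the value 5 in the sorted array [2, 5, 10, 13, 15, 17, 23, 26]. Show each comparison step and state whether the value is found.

Binary search for 5 in [2, 5, 10, 13, 15, 17, 23, 26]:

lo=0, hi=7, mid=3, arr[mid]=13 -> 13 > 5, search left half
lo=0, hi=2, mid=1, arr[mid]=5 -> Found target at index 1!

Binary search finds 5 at index 1 after 2 comparisons. The search repeatedly halves the search space by comparing with the middle element.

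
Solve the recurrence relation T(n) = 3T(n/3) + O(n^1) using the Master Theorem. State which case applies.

Master Theorem for T(n) = 3T(n/3) + O(n^1):

a = 3, b = 3, c = 1
log_b(a) = log_3(3) = 1.0000

Case 2: c = 1 = log_3(3) = 1.0000
T(n) = O(n^1 log n) = O(n log n)

For T(n) = 3T(n/3) + O(n^1): log_3(3) = 1.0000. This is Case 2 of the Master Theorem (c = log_b(a), equal work at all levels), giving O(n log n).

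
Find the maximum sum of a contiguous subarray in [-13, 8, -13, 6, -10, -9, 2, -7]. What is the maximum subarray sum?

Using Kadane's algorithm on [-13, 8, -13, 6, -10, -9, 2, -7]:

Scanning through the array:
Position 1 (value 8): max_ending_here = 8, max_so_far = 8
Position 2 (value -13): max_ending_here = -5, max_so_far = 8
Position 3 (value 6): max_ending_here = 6, max_so_far = 8
Position 4 (value -10): max_ending_here = -4, max_so_far = 8
Position 5 (value -9): max_ending_here = -9, max_so_far = 8
Position 6 (value 2): max_ending_here = 2, max_so_far = 8
Position 7 (value -7): max_ending_here = -5, max_so_far = 8

Maximum subarray: [8]
Maximum sum: 8

The maximum subarray is [8] with sum 8. This subarray runs from index 1 to index 1.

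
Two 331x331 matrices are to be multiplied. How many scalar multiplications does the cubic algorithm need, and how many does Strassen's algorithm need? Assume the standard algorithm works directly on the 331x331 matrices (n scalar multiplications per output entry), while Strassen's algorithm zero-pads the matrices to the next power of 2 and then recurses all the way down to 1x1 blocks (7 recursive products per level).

Matrix multiplication for 331x331 matrices:

Strassen's algorithm requires power-of-2 dimensions. Pad 331x331 to 512x512 (next power of 2).

Standard algorithm: 331^3 = 36264691 multiplications
Strassen's algorithm: 7^(log2(512)) = 7^9 = 40353607 multiplications
Difference: 36264691 - 40353607 = -4088916 (Strassen uses MORE here due to padding overhead — for small or just-over-power-of-2 n, padding can outweigh the per-level savings)

Standard: 36264691 multiplications (331^3). Strassen: 40353607 multiplications (7^9, after padding to 512x512). Strassen reduces 8 recursive multiplications to 7 at each level.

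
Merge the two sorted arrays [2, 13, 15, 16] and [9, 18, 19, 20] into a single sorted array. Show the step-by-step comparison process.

Merging process:

Compare 2 vs 9: take 2 from left. Merged: [2]
Compare 13 vs 9: take 9 from right. Merged: [2, 9]
Compare 13 vs 18: take 13 from left. Merged: [2, 9, 13]
Compare 15 vs 18: take 15 from left. Merged: [2, 9, 13, 15]
Compare 16 vs 18: take 16 from left. Merged: [2, 9, 13, 15, 16]
Append remaining from right: [18, 19, 20]. Merged: [2, 9, 13, 15, 16, 18, 19, 20]

Final merged array: [2, 9, 13, 15, 16, 18, 19, 20]
Total comparisons: 5

The merged array is [2, 9, 13, 15, 16, 18, 19, 20], requiring 5 comparisons. The merge step runs in O(n) time where n is the total number of elements.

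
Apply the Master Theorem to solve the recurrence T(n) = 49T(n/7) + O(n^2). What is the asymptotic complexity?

Master Theorem for T(n) = 49T(n/7) + O(n^2):

a = 49, b = 7, c = 2
log_b(a) = log_7(49) = 2.0000

Case 2: c = 2 = log_7(49) = 2.0000
T(n) = O(n^2 log n) = O(n^2 log n)

For T(n) = 49T(n/7) + O(n^2): log_7(49) = 2.0000. This is Case 2 of the Master Theorem (c = log_b(a), equal work at all levels), giving O(n^2 log n).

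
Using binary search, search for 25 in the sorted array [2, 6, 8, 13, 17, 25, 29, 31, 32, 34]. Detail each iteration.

Binary search for 25 in [2, 6, 8, 13, 17, 25, 29, 31, 32, 34]:

lo=0, hi=9, mid=4, arr[mid]=17 -> 17 < 25, search right half
lo=5, hi=9, mid=7, arr[mid]=31 -> 31 > 25, search left half
lo=5, hi=6, mid=5, arr[mid]=25 -> Found target at index 5!

Binary search finds 25 at index 5 after 3 comparisons. The search repeatedly halves the search space by comparing with the middle element.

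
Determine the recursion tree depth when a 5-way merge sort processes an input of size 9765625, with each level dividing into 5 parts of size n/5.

For divide and conquer with division factor 5:

Problem sizes at each level:
Level 0: 9765625
Level 1: 1953125
Level 2: 390625
Level 3: 78125
Level 4: 15625
Level 5: 3125
Level 6: 625
Level 7: 125
Level 8: 25
Level 9: 5
Level 10: 1

The root is level 0 and the size-1 base case is level 10 (the tree spans levels 0 through 10, i.e. 11 levels counting the root), so the depth is the number of divisions: log_5(9765625) = 10

The recursion tree depth is log_5(9765625) = 10. At each level, the problem size is divided by 5, so it takes 10 divisions to reduce to a base case of size 1. The algorithm makes 5 recursive calls at each level.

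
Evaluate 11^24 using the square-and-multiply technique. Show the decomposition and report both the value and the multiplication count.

Computing 11^24 by squaring (build up from 11^1; each line after the first costs one multiplication):

11^1 = 11
11^2 = (11^1)^2 = 11^2 = 121
11^3 = 11 * 11^2 = 11 * 121 = 1331
11^6 = (11^3)^2 = 1331^2 = 1771561
11^12 = (11^6)^2 = 1771561^2 = 3138428376721
11^24 = (11^12)^2 = 3138428376721^2 = 9849732675807611094711841

Result: 9849732675807611094711841
Multiplications needed: 5 (5 lines after 11^1)

11^24 = 9849732675807611094711841. Using exponentiation by squaring, this requires 5 multiplications. The key idea: if the exponent is even, square the half-power; if odd, multiply by the base once.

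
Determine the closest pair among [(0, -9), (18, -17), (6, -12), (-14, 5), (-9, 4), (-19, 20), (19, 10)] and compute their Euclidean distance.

Computing all pairwise distances among 7 points:

d((0, -9), (18, -17)) = 19.6977
d((0, -9), (6, -12)) = 6.7082
d((0, -9), (-14, 5)) = 19.799
d((0, -9), (-9, 4)) = 15.8114
d((0, -9), (-19, 20)) = 34.6699
d((0, -9), (19, 10)) = 26.8701
d((18, -17), (6, -12)) = 13.0
d((18, -17), (-14, 5)) = 38.833
d((18, -17), (-9, 4)) = 34.2053
d((18, -17), (-19, 20)) = 52.3259
d((18, -17), (19, 10)) = 27.0185
d((6, -12), (-14, 5)) = 26.2488
d((6, -12), (-9, 4)) = 21.9317
d((6, -12), (-19, 20)) = 40.6079
d((6, -12), (19, 10)) = 25.5539
d((-14, 5), (-9, 4)) = 5.099 <-- minimum
d((-14, 5), (-19, 20)) = 15.8114
d((-14, 5), (19, 10)) = 33.3766
d((-9, 4), (-19, 20)) = 18.868
d((-9, 4), (19, 10)) = 28.6356
d((-19, 20), (19, 10)) = 39.2938

Closest pair: (-14, 5) and (-9, 4) with distance 5.099

The closest pair is (-14, 5) and (-9, 4) with Euclidean distance 5.099. For 7 points, brute-force pairwise comparison is shown above. For large n, the divide-and-conquer algorithm (sort by x, recurse on halves, check the dividing strip) achieves O(n log n).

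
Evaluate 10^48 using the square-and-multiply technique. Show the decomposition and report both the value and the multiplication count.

Computing 10^48 by squaring (build up from 10^1; each line after the first costs one multiplication):

10^1 = 10
10^2 = (10^1)^2 = 10^2 = 100
10^3 = 10 * 10^2 = 10 * 100 = 1000
10^6 = (10^3)^2 = 1000^2 = 1000000
10^12 = (10^6)^2 = 1000000^2 = 1000000000000
10^24 = (10^12)^2 = 1000000000000^2 = 1000000000000000000000000
10^48 = (10^24)^2 = 1000000000000000000000000^2 = 1000000000000000000000000000000000000000000000000

Result: 1000000000000000000000000000000000000000000000000
Multiplications needed: 6 (6 lines after 10^1)

10^48 = 1000000000000000000000000000000000000000000000000. Using exponentiation by squaring, this requires 6 multiplications. The key idea: if the exponent is even, square the half-power; if odd, multiply by the base once.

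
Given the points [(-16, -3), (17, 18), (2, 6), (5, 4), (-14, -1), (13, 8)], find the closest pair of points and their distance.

Computing all pairwise distances among 6 points:

d((-16, -3), (17, 18)) = 39.1152
d((-16, -3), (2, 6)) = 20.1246
d((-16, -3), (5, 4)) = 22.1359
d((-16, -3), (-14, -1)) = 2.8284 <-- minimum
d((-16, -3), (13, 8)) = 31.0161
d((17, 18), (2, 6)) = 19.2094
d((17, 18), (5, 4)) = 18.4391
d((17, 18), (-14, -1)) = 36.3593
d((17, 18), (13, 8)) = 10.7703
d((2, 6), (5, 4)) = 3.6056
d((2, 6), (-14, -1)) = 17.4642
d((2, 6), (13, 8)) = 11.1803
d((5, 4), (-14, -1)) = 19.6469
d((5, 4), (13, 8)) = 8.9443
d((-14, -1), (13, 8)) = 28.4605

Closest pair: (-16, -3) and (-14, -1) with distance 2.8284

The closest pair is (-16, -3) and (-14, -1) with Euclidean distance 2.8284. For 6 points, brute-force pairwise comparison is shown above. For large n, the divide-and-conquer algorithm (sort by x, recurse on halves, check the dividing strip) achieves O(n log n).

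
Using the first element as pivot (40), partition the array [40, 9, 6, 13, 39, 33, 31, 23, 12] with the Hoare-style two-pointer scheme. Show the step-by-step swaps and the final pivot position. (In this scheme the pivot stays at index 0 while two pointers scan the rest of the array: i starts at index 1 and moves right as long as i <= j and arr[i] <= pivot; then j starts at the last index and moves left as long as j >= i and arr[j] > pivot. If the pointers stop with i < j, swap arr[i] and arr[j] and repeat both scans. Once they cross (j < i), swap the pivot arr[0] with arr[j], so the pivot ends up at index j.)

Hoare-style two-pointer partition with pivot = 40:

Initial array: [40, 9, 6, 13, 39, 33, 31, 23, 12]

Pointers start at i = 1, j = 8.
i ends at 9, j ends at 8: the pointers have crossed (j < i), so scanning stops.

Swap pivot arr[0] with arr[8] to place pivot at position 8: [12, 9, 6, 13, 39, 33, 31, 23, 40]
Pivot position: 8

After partitioning with pivot 40, the array becomes [12, 9, 6, 13, 39, 33, 31, 23, 40]. The pivot is placed at index 8. All elements to the left of the pivot are <= 40, and all elements to the right are > 40.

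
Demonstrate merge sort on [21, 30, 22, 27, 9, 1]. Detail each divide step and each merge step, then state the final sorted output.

Merge sort trace:

Split: [21, 30, 22, 27, 9, 1] -> [21, 30, 22] and [27, 9, 1]
  Split: [21, 30, 22] -> [21] and [30, 22]
    Split: [30, 22] -> [30] and [22]
    Merge: [30] + [22] -> [22, 30]
  Merge: [21] + [22, 30] -> [21, 22, 30]
  Split: [27, 9, 1] -> [27] and [9, 1]
    Split: [9, 1] -> [9] and [1]
    Merge: [9] + [1] -> [1, 9]
  Merge: [27] + [1, 9] -> [1, 9, 27]
Merge: [21, 22, 30] + [1, 9, 27] -> [1, 9, 21, 22, 27, 30]

Final sorted array: [1, 9, 21, 22, 27, 30]

The merge sort proceeds by recursively splitting the array and merging sorted halves.
After all merges, the sorted array is [1, 9, 21, 22, 27, 30].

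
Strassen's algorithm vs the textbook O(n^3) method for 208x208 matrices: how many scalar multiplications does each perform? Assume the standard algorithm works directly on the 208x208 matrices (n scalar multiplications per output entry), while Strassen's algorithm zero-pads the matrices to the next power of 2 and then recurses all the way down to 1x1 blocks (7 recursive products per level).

Matrix multiplication for 208x208 matrices:

Strassen's algorithm requires power-of-2 dimensions. Pad 208x208 to 256x256 (next power of 2).

Standard algorithm: 208^3 = 8998912 multiplications
Strassen's algorithm: 7^(log2(256)) = 7^8 = 5764801 multiplications
Savings: 8998912 - 5764801 = 3234111 multiplications

Standard: 8998912 multiplications (208^3). Strassen: 5764801 multiplications (7^8, after padding to 256x256). Strassen reduces 8 recursive multiplications to 7 at each level.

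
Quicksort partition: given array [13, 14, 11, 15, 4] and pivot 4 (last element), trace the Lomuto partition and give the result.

Lomuto partition with pivot = 4:

Initial array: [13, 14, 11, 15, 4]

arr[0]=13 > 4: no swap
arr[1]=14 > 4: no swap
arr[2]=11 > 4: no swap
arr[3]=15 > 4: no swap

Place pivot at position 0: [4, 14, 11, 15, 13]
Pivot position: 0

After partitioning with pivot 4, the array becomes [4, 14, 11, 15, 13]. The pivot is placed at index 0. All elements to the left of the pivot are <= 4, and all elements to the right are > 4.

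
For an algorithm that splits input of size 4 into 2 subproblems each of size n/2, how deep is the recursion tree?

For divide and conquer with division factor 2:

Problem sizes at each level:
Level 0: 4
Level 1: 2
Level 2: 1

The root is level 0 and the size-1 base case is level 2 (the tree spans levels 0 through 2, i.e. 3 levels counting the root), so the depth is the number of divisions: log_2(4) = 2

The recursion tree depth is log_2(4) = 2. At each level, the problem size is divided by 2, so it takes 2 divisions to reduce to a base case of size 1. The algorithm makes 2 recursive calls at each level.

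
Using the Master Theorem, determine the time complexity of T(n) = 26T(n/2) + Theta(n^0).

Master Theorem for T(n) = 26T(n/2) + O(n^0):

a = 26, b = 2, c = 0
log_b(a) = log_2(26) = 4.7004

Case 1: c = 0 < log_2(26) = 4.7004
T(n) = O(n^(log_2 26))

For T(n) = 26T(n/2) + O(n^0): log_2(26) = 4.7004. This is Case 1 of the Master Theorem (c < log_b(a), work dominated by leaves), giving O(n^(log_2 26)).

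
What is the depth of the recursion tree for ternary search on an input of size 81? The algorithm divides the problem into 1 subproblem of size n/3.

For divide and conquer with division factor 3:

Problem sizes at each level:
Level 0: 81
Level 1: 27
Level 2: 9
Level 3: 3
Level 4: 1

The root is level 0 and the size-1 base case is level 4 (the tree spans levels 0 through 4, i.e. 5 levels counting the root), so the depth is the number of divisions: log_3(81) = 4

The recursion tree depth is log_3(81) = 4. At each level, the problem size is divided by 3, so it takes 4 divisions to reduce to a base case of size 1. The algorithm makes 1 recursive call at each level.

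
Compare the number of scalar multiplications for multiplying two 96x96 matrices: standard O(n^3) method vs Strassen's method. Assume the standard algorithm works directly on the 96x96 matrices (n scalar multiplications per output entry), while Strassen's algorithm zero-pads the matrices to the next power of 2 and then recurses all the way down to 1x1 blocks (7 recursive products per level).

Matrix multiplication for 96x96 matrices:

Strassen's algorithm requires power-of-2 dimensions. Pad 96x96 to 128x128 (next power of 2).

Standard algorithm: 96^3 = 884736 multiplications
Strassen's algorithm: 7^(log2(128)) = 7^7 = 823543 multiplications
Savings: 884736 - 823543 = 61193 multiplications

Standard: 884736 multiplications (96^3). Strassen: 823543 multiplications (7^7, after padding to 128x128). Strassen reduces 8 recursive multiplications to 7 at each level.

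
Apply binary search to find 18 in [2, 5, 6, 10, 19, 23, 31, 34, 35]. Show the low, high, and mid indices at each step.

Binary search for 18 in [2, 5, 6, 10, 19, 23, 31, 34, 35]:

lo=0, hi=8, mid=4, arr[mid]=19 -> 19 > 18, search left half
lo=0, hi=3, mid=1, arr[mid]=5 -> 5 < 18, search right half
lo=2, hi=3, mid=2, arr[mid]=6 -> 6 < 18, search right half
lo=3, hi=3, mid=3, arr[mid]=10 -> 10 < 18, search right half
lo=4 > hi=3, target 18 not found

Binary search determines that 18 is not in the array after 4 comparisons. The search space was exhausted without finding the target.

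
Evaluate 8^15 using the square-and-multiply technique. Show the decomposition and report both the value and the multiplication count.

Computing 8^15 by squaring (build up from 8^1; each line after the first costs one multiplication):

8^1 = 8
8^2 = (8^1)^2 = 8^2 = 64
8^3 = 8 * 8^2 = 8 * 64 = 512
8^6 = (8^3)^2 = 512^2 = 262144
8^7 = 8 * 8^6 = 8 * 262144 = 2097152
8^14 = (8^7)^2 = 2097152^2 = 4398046511104
8^15 = 8 * 8^14 = 8 * 4398046511104 = 35184372088832

Result: 35184372088832
Multiplications needed: 6 (6 lines after 8^1)

8^15 = 35184372088832. Using exponentiation by squaring, this requires 6 multiplications. The key idea: if the exponent is even, square the half-power; if odd, multiply by the base once.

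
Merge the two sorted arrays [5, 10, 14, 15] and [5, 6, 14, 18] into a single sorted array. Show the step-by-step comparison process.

Merging process:

Compare 5 vs 5: take 5 from left. Merged: [5]
Compare 10 vs 5: take 5 from right. Merged: [5, 5]
Compare 10 vs 6: take 6 from right. Merged: [5, 5, 6]
Compare 10 vs 14: take 10 from left. Merged: [5, 5, 6, 10]
Compare 14 vs 14: take 14 from left. Merged: [5, 5, 6, 10, 14]
Compare 15 vs 14: take 14 from right. Merged: [5, 5, 6, 10, 14, 14]
Compare 15 vs 18: take 15 from left. Merged: [5, 5, 6, 10, 14, 14, 15]
Append remaining from right: [18]. Merged: [5, 5, 6, 10, 14, 14, 15, 18]

Final merged array: [5, 5, 6, 10, 14, 14, 15, 18]
Total comparisons: 7

The merged array is [5, 5, 6, 10, 14, 14, 15, 18], requiring 7 comparisons. The merge step runs in O(n) time where n is the total number of elements.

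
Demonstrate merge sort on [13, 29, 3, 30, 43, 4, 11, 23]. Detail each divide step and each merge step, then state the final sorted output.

Merge sort trace:

Split: [13, 29, 3, 30, 43, 4, 11, 23] -> [13, 29, 3, 30] and [43, 4, 11, 23]
  Split: [13, 29, 3, 30] -> [13, 29] and [3, 30]
    Split: [13, 29] -> [13] and [29]
    Merge: [13] + [29] -> [13, 29]
    Split: [3, 30] -> [3] and [30]
    Merge: [3] + [30] -> [3, 30]
  Merge: [13, 29] + [3, 30] -> [3, 13, 29, 30]
  Split: [43, 4, 11, 23] -> [43, 4] and [11, 23]
    Split: [43, 4] -> [43] and [4]
    Merge: [43] + [4] -> [4, 43]
    Split: [11, 23] -> [11] and [23]
    Merge: [11] + [23] -> [11, 23]
  Merge: [4, 43] + [11, 23] -> [4, 11, 23, 43]
Merge: [3, 13, 29, 30] + [4, 11, 23, 43] -> [3, 4, 11, 13, 23, 29, 30, 43]

Final sorted array: [3, 4, 11, 13, 23, 29, 30, 43]

The merge sort proceeds by recursively splitting the array and merging sorted halves.
After all merges, the sorted array is [3, 4, 11, 13, 23, 29, 30, 43].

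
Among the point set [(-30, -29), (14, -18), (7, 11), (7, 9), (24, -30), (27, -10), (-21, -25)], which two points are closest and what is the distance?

Computing all pairwise distances among 7 points:

d((-30, -29), (14, -18)) = 45.3542
d((-30, -29), (7, 11)) = 54.4885
d((-30, -29), (7, 9)) = 53.0377
d((-30, -29), (24, -30)) = 54.0093
d((-30, -29), (27, -10)) = 60.0833
d((-30, -29), (-21, -25)) = 9.8489
d((14, -18), (7, 11)) = 29.8329
d((14, -18), (7, 9)) = 27.8927
d((14, -18), (24, -30)) = 15.6205
d((14, -18), (27, -10)) = 15.2643
d((14, -18), (-21, -25)) = 35.6931
d((7, 11), (7, 9)) = 2.0 <-- minimum
d((7, 11), (24, -30)) = 44.3847
d((7, 11), (27, -10)) = 29.0
d((7, 11), (-21, -25)) = 45.607
d((7, 9), (24, -30)) = 42.5441
d((7, 9), (27, -10)) = 27.5862
d((7, 9), (-21, -25)) = 44.0454
d((24, -30), (27, -10)) = 20.2237
d((24, -30), (-21, -25)) = 45.2769
d((27, -10), (-21, -25)) = 50.2892

Closest pair: (7, 11) and (7, 9) with distance 2.0

The closest pair is (7, 11) and (7, 9) with Euclidean distance 2.0. For 7 points, brute-force pairwise comparison is shown above. For large n, the divide-and-conquer algorithm (sort by x, recurse on halves, check the dividing strip) achieves O(n log n).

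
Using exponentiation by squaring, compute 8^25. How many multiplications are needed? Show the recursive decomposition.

Computing 8^25 by squaring (build up from 8^1; each line after the first costs one multiplication):

8^1 = 8
8^2 = (8^1)^2 = 8^2 = 64
8^3 = 8 * 8^2 = 8 * 64 = 512
8^6 = (8^3)^2 = 512^2 = 262144
8^12 = (8^6)^2 = 262144^2 = 68719476736
8^24 = (8^12)^2 = 68719476736^2 = 4722366482869645213696
8^25 = 8 * 8^24 = 8 * 4722366482869645213696 = 37778931862957161709568

Result: 37778931862957161709568
Multiplications needed: 6 (6 lines after 8^1)

8^25 = 37778931862957161709568. Using exponentiation by squaring, this requires 6 multiplications. The key idea: if the exponent is even, square the half-power; if odd, multiply by the base once.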